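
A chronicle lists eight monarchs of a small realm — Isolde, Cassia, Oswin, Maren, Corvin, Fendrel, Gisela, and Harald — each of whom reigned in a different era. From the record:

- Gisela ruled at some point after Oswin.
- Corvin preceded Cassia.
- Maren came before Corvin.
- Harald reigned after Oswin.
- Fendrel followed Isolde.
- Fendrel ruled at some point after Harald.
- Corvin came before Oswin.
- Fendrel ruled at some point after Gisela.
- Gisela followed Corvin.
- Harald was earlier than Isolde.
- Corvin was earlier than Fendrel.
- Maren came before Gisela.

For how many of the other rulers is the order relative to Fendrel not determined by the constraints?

1

Forced before Fendrel: Corvin, Gisela, Harald, Isolde, Maren, and Oswin.
That leaves Cassia with no forced order relative to Fendrel — 1.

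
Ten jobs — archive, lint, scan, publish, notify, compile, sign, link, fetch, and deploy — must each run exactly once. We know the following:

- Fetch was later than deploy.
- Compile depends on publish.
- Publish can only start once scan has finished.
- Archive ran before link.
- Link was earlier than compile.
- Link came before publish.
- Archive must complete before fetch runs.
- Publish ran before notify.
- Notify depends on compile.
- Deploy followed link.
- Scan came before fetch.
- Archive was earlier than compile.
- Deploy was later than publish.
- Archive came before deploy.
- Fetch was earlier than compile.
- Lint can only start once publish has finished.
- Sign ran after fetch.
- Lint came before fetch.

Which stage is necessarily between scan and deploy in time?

publish

Tracing the constraints gives scan → publish → deploy, so publish sits after scan and before deploy.
No other stage is forced both after scan and before deploy.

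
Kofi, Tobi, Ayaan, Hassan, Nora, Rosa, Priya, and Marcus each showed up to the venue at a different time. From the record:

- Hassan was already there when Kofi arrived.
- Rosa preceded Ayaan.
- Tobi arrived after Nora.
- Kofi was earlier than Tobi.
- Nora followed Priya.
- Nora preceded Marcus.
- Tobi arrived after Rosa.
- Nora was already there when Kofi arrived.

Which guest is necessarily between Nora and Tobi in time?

Tracing the constraints gives Nora → Kofi → Tobi, so Kofi sits after Nora and before Tobi.
No other guest is forced both after Nora and before Tobi.

Kofi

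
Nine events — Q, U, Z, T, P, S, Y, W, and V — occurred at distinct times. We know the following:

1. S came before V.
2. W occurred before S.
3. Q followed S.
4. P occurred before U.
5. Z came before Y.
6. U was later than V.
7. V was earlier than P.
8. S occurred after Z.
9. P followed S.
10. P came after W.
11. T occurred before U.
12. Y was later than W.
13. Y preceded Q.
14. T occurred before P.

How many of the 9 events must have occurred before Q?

Directly stated before Q: S and Y.
W reaches Q via W → Y → Q.
Z reaches Q via Z → S → Q.
No chain forces T (or any of the others) ahead of Q.
That's S, W, Y, and Z — 4 in all.

4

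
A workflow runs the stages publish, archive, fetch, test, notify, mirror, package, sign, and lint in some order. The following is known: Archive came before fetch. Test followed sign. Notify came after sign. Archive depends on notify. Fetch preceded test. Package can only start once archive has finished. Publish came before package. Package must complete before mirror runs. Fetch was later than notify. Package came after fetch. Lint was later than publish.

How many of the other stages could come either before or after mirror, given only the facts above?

Forced before mirror: archive, fetch, notify, package, publish, and sign.
That leaves lint and test with no forced order relative to mirror — 2.

2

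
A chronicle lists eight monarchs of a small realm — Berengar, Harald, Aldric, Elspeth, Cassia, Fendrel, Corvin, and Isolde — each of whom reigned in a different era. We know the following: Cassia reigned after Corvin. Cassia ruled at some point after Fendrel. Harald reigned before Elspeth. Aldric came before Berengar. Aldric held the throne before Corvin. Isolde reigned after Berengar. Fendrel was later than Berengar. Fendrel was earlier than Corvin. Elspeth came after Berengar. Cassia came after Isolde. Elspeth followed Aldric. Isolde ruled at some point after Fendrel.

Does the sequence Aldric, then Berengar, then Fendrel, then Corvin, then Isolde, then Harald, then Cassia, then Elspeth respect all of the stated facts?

yes

Check each stated constraint against the proposed order — e.g. Berengar is ahead of Elspeth; Aldric is ahead of Elspeth. Every pair is in the required order; nothing is violated.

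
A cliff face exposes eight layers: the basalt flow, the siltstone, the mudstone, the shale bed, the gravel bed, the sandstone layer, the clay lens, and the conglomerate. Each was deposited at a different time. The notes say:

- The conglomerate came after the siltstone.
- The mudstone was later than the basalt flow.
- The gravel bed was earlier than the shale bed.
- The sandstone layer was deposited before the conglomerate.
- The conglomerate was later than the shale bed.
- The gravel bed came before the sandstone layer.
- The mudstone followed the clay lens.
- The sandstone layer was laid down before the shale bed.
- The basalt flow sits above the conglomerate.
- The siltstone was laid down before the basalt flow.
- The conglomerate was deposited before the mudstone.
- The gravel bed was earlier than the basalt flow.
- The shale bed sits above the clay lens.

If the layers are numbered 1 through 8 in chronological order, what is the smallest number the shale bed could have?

4

The clay lens, the gravel bed, and the sandstone layer must all come before the shale bed — 3 forced predecessors.
Nothing else is forced ahead of the shale bed, so its earliest slot is position 3 + 1 = 4.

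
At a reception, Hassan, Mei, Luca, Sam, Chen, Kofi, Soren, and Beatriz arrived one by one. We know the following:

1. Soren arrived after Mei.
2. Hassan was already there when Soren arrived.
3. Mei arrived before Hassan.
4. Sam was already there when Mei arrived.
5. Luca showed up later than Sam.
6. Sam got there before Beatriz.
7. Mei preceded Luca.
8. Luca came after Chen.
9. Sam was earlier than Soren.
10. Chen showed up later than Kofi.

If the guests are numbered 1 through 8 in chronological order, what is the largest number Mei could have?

Mei must come before Hassan, Luca, and Soren — 3 guests forced after them.
Everything else can be placed before Mei in some valid order, so Mei can sit as late as position 8 − 3 = 5.

5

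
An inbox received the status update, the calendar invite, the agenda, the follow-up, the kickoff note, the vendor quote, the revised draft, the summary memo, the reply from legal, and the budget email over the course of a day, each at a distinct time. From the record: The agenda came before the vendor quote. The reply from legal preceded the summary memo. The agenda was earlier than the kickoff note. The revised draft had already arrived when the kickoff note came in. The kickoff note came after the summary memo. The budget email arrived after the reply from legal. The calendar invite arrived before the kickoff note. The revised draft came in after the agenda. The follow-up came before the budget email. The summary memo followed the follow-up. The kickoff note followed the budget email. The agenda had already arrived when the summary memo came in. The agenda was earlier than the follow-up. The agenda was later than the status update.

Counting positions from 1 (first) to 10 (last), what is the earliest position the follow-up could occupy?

The agenda and the status update must both come before the follow-up — 2 forced predecessors.
Nothing else is forced ahead of the follow-up, so its earliest slot is position 2 + 1 = 3.

3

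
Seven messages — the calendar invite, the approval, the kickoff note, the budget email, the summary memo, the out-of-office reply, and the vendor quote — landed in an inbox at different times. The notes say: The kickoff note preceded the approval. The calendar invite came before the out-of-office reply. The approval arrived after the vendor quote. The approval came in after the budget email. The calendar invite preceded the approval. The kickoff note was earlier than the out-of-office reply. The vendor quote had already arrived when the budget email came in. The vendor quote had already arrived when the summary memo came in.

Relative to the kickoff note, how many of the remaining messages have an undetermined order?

Forced after the kickoff note: the approval and the out-of-office reply.
That leaves the budget email, the calendar invite, the summary memo, and the vendor quote with no forced order relative to the kickoff note — 4.

4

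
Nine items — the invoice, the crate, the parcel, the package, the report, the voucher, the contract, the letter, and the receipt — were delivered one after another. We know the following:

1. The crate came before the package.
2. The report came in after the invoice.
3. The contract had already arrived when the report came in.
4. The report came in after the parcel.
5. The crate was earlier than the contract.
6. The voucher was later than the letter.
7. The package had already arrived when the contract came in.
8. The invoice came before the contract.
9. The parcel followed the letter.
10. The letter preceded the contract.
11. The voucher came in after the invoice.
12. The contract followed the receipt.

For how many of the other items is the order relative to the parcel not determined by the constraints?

Forced before the parcel: the letter; forced after the parcel: the report.
That leaves the contract, the crate, the invoice, the package, the receipt, and the voucher with no forced order relative to the parcel — 6.

6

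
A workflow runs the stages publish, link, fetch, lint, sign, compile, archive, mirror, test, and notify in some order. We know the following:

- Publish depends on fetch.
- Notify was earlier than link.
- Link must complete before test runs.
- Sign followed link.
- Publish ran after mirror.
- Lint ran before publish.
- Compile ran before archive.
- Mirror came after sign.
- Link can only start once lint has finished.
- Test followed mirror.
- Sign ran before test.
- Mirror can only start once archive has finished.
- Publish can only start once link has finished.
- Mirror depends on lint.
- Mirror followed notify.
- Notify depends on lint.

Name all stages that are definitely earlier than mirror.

archive, compile, link, lint, notify, sign

Directly stated before mirror: archive, lint, notify, and sign.
Compile reaches mirror via compile → archive → mirror.
Link reaches mirror via link → sign → mirror.
No chain forces test (or any of the others) ahead of mirror.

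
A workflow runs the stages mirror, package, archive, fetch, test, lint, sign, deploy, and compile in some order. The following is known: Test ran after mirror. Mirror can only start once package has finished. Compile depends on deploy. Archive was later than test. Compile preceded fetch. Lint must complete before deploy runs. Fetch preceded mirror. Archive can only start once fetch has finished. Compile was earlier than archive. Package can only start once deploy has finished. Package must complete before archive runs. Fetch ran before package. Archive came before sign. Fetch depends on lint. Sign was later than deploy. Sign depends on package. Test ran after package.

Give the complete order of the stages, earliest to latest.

lint, deploy, compile, fetch, package, mirror, test, archive, sign

The constraints fix every adjacent pair, so only one ordering works:
lint → deploy → compile → fetch → package → mirror → test → archive → sign.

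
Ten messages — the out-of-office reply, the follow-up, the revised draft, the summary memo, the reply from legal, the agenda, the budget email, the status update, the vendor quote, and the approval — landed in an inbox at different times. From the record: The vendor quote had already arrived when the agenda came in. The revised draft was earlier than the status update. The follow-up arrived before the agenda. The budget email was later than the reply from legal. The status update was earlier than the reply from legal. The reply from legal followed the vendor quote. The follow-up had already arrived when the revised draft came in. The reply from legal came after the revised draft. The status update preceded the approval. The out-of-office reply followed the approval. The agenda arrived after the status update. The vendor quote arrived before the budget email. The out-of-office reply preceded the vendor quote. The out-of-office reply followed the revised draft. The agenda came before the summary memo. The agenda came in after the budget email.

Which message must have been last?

Every other message has a chain of constraints placing it before the summary memo, so the summary memo is last.

the summary memo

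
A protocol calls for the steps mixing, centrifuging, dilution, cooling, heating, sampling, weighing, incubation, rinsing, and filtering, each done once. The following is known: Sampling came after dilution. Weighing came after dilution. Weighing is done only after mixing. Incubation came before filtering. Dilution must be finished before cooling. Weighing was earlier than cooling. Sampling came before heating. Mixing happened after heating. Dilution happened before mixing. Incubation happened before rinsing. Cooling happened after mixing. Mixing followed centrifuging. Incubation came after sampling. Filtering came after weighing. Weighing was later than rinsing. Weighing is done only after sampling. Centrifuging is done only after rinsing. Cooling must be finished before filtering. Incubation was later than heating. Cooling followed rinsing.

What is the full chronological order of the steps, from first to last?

The constraints fix every adjacent pair, so only one ordering works:
dilution → sampling → heating → incubation → rinsing → centrifuging → mixing → weighing → cooling → filtering.

dilution, sampling, heating, incubation, rinsing, centrifuging, mixing, weighing, cooling, filtering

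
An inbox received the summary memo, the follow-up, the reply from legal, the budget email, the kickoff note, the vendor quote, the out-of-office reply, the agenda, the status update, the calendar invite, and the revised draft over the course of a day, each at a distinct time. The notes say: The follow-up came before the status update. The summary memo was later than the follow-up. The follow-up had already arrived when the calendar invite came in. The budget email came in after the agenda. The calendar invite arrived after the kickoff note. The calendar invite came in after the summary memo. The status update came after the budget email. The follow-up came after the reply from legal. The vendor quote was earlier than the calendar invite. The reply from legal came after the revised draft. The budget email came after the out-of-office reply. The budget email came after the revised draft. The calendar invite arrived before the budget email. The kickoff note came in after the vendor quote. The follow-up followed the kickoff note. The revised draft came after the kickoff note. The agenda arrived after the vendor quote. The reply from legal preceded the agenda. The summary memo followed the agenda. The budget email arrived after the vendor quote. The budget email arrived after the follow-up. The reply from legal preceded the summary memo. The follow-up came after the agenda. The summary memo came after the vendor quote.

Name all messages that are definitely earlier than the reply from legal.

the kickoff note, the revised draft, the vendor quote

Directly stated before the reply from legal: the revised draft.
The kickoff note reaches the reply from legal via the kickoff note → the revised draft → the reply from legal.
The vendor quote reaches the reply from legal via the vendor quote → the kickoff note → the revised draft → the reply from legal.
No chain forces the summary memo (or any of the others) ahead of the reply from legal.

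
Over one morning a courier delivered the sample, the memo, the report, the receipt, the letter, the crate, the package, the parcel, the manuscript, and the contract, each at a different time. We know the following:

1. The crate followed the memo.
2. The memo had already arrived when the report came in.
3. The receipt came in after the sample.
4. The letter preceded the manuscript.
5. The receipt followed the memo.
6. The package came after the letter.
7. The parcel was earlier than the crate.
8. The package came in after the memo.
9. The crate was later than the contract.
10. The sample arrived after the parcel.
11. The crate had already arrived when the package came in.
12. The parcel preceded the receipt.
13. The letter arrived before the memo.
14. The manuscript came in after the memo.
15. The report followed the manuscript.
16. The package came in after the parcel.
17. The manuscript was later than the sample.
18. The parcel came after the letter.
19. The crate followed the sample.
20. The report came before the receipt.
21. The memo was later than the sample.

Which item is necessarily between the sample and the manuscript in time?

Tracing the constraints gives the sample → the memo → the manuscript, so the memo sits after the sample and before the manuscript.
No other item is forced both after the sample and before the manuscript.

the memo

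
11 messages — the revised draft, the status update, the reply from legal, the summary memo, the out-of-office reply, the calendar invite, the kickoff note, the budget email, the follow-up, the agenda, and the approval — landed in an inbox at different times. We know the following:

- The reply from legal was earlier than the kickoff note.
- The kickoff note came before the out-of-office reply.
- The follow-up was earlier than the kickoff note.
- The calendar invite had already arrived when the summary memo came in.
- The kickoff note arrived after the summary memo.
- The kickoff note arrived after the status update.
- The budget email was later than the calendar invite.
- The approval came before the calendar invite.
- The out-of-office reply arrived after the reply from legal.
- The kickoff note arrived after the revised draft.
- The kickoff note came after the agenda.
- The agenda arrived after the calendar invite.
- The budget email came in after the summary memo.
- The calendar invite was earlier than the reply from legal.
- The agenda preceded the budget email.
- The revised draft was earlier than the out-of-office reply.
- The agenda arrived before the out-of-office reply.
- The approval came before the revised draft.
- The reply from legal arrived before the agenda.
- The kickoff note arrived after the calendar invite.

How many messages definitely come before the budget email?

Directly stated before the budget email: the agenda, the calendar invite, and the summary memo.
The approval reaches the budget email via the approval → the calendar invite → the budget email.
The reply from legal reaches the budget email via the reply from legal → the agenda → the budget email.
That's the agenda, the approval, the calendar invite, the reply from legal, and the summary memo — 5 in all.

5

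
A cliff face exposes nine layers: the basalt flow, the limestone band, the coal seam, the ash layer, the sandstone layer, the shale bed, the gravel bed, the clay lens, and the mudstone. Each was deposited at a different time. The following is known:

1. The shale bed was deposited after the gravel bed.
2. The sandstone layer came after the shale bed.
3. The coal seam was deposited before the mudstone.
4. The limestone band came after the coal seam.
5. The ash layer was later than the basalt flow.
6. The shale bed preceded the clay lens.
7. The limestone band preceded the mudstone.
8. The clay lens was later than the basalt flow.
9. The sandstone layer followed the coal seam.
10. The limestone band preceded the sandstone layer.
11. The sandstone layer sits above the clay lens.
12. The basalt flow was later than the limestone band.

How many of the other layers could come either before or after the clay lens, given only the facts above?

Forced before the clay lens: the basalt flow, the coal seam, the gravel bed, the limestone band, and the shale bed; forced after the clay lens: the sandstone layer.
That leaves the ash layer and the mudstone with no forced order relative to the clay lens — 2.

2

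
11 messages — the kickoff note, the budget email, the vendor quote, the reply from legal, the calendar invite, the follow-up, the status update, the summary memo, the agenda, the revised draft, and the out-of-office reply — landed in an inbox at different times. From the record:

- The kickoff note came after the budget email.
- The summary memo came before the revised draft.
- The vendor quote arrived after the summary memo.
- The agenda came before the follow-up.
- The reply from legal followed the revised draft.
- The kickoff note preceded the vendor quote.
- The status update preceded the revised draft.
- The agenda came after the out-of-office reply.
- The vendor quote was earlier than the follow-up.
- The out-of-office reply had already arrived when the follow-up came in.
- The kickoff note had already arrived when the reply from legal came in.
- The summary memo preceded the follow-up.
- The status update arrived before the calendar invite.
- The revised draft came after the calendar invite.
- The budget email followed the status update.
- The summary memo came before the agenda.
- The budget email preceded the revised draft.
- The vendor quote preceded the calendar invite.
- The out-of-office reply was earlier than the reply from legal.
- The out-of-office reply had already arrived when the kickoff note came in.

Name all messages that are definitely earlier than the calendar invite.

Directly stated before the calendar invite: the status update and the vendor quote.
The budget email reaches the calendar invite via the budget email → the kickoff note → the vendor quote → the calendar invite.
The kickoff note reaches the calendar invite via the kickoff note → the vendor quote → the calendar invite.
The out-of-office reply reaches the calendar invite via the out-of-office reply → the kickoff note → the vendor quote → the calendar invite.
Likewise the summary memo reaches the calendar invite by chaining the stated constraints.
No chain forces the reply from legal (or any of the others) ahead of the calendar invite.

the budget email, the kickoff note, the out-of-office reply, the status update, the summary memo, the vendor quote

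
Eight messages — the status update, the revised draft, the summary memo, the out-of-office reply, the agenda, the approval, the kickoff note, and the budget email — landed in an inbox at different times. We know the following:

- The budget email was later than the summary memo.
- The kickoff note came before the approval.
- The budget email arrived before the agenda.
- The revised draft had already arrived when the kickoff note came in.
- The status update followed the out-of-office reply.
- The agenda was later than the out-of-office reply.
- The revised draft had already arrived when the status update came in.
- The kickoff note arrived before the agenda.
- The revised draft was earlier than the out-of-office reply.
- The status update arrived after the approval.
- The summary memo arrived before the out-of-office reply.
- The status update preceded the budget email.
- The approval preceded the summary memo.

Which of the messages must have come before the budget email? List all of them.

Directly stated before the budget email: the status update and the summary memo.
The approval reaches the budget email via the approval → the status update → the budget email.
The kickoff note reaches the budget email via the kickoff note → the approval → the status update → the budget email.
The out-of-office reply reaches the budget email via the out-of-office reply → the status update → the budget email.
Likewise the revised draft reaches the budget email by chaining the stated constraints.

the approval, the kickoff note, the out-of-office reply, the revised draft, the status update, the summary memo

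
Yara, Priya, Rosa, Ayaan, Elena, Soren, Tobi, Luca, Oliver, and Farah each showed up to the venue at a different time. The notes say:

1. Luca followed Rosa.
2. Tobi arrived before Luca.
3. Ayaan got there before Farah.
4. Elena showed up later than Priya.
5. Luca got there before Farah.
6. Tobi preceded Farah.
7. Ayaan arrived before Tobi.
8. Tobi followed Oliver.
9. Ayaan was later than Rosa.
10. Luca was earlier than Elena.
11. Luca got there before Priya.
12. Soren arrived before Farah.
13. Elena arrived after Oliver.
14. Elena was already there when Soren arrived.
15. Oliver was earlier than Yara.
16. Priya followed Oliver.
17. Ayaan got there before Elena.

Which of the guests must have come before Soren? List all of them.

Ayaan, Elena, Luca, Oliver, Priya, Rosa, Tobi

Directly stated before Soren: Elena.
Ayaan reaches Soren via Ayaan → Elena → Soren.
Luca reaches Soren via Luca → Elena → Soren.
Oliver reaches Soren via Oliver → Elena → Soren.
Likewise Priya, Rosa, and Tobi each reach Soren by chaining the stated constraints.
No chain forces Farah (or any of the others) ahead of Soren.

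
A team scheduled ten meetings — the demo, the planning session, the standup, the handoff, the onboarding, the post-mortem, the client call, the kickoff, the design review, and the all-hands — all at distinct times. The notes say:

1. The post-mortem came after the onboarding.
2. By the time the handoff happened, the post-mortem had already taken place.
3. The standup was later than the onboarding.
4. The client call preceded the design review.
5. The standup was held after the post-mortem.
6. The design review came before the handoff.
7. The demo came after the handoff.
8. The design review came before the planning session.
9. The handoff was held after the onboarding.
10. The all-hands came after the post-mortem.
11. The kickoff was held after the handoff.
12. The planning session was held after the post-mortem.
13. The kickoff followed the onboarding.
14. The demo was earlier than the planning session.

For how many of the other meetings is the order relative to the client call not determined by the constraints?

4

Forced after the client call: the demo, the design review, the handoff, the kickoff, and the planning session.
That leaves the all-hands, the onboarding, the post-mortem, and the standup with no forced order relative to the client call — 4.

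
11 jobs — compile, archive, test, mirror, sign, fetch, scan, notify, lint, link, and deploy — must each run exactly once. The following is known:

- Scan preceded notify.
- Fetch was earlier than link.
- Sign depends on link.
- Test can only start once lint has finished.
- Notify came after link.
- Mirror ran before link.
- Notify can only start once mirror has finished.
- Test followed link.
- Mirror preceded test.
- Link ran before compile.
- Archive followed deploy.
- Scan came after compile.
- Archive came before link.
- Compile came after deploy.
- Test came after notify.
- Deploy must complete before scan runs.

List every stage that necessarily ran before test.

archive, compile, deploy, fetch, link, lint, mirror, notify, scan

Directly stated before test: link, lint, mirror, and notify.
Archive reaches test via archive → link → test.
Compile reaches test via compile → scan → notify → test.
Deploy reaches test via deploy → archive → link → test.
Likewise fetch and scan each reach test by chaining the stated constraints.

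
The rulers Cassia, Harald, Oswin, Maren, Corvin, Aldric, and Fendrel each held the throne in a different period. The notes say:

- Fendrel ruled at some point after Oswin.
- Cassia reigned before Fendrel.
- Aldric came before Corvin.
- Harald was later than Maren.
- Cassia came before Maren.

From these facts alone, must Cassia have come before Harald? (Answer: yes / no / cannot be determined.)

Chain the constraints: Cassia → Maren → Harald. Each link is directly stated, so Cassia comes before Harald.

yes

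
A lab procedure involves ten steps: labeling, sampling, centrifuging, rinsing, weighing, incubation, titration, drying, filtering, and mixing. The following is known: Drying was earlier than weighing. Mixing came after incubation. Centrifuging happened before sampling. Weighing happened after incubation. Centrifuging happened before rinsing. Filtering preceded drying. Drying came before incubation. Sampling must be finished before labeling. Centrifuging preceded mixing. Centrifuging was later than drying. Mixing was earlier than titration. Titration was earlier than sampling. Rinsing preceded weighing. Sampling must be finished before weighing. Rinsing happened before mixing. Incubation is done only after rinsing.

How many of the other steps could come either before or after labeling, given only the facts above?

1

Forced before labeling: centrifuging, drying, filtering, incubation, mixing, rinsing, sampling, and titration.
That leaves weighing with no forced order relative to labeling — 1.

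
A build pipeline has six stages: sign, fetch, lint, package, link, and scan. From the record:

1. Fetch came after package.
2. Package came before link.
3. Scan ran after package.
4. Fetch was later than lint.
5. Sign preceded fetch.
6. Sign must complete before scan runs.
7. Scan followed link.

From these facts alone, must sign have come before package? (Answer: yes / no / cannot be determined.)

No chain of stated constraints runs from sign to package, and none runs from package to sign either.
So the relative order of sign and package is not fixed by the given facts.

cannot be determined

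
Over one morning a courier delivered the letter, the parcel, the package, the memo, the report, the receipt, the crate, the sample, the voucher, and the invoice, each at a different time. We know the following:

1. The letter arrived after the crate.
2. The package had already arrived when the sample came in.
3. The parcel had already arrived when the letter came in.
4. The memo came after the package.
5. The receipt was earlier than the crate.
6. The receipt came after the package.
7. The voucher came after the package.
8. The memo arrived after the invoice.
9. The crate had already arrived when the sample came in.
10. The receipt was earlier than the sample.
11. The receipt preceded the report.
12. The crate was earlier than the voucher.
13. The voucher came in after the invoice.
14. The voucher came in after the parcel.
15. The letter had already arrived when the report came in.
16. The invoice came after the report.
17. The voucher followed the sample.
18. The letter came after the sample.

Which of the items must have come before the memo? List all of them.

Directly stated before the memo: the invoice and the package.
The crate reaches the memo via the crate → the letter → the report → the invoice → the memo.
The letter reaches the memo via the letter → the report → the invoice → the memo.
The parcel reaches the memo via the parcel → the letter → the report → the invoice → the memo.
Likewise the receipt, the report, and the sample each reach the memo by chaining the stated constraints.
No chain forces the voucher ahead of the memo.

the crate, the invoice, the letter, the package, the parcel, the receipt, the report, the sample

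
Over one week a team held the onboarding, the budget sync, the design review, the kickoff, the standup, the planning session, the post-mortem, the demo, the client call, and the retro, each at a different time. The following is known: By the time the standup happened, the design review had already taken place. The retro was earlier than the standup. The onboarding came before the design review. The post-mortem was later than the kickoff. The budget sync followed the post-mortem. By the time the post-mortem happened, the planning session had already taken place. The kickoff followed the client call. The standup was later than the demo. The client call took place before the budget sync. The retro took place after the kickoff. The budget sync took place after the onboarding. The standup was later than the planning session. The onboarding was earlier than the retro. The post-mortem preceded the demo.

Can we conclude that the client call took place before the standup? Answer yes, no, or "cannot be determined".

Chain the constraints: the client call → the kickoff → the retro → the standup. Each link is directly stated, so the client call comes before the standup.

yes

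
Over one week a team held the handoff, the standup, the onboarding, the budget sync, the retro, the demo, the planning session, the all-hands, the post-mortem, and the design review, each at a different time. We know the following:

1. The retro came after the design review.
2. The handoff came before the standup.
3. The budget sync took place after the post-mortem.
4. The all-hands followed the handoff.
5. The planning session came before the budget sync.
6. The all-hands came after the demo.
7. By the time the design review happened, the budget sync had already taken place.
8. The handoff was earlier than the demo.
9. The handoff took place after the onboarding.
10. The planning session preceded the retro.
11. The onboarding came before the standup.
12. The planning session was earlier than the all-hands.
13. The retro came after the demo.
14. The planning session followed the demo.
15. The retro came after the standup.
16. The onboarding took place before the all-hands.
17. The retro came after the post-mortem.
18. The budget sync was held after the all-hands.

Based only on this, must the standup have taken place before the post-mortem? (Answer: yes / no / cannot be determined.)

No chain of stated constraints runs from the standup to the post-mortem, and none runs from the post-mortem to the standup either.
So the relative order of the standup and the post-mortem is not fixed by the given facts.

cannot be determined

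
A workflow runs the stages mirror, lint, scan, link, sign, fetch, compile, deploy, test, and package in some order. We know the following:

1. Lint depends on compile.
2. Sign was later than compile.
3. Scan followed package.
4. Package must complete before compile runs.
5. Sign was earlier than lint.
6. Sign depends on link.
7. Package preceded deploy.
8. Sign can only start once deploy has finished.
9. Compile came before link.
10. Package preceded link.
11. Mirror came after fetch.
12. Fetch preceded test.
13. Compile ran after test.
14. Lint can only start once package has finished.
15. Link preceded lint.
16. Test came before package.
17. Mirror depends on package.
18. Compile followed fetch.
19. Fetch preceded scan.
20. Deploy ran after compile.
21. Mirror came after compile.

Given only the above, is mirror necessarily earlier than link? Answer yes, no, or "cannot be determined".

No chain of stated constraints runs from mirror to link, and none runs from link to mirror either.
So the relative order of mirror and link is not fixed by the given facts.

cannot be determined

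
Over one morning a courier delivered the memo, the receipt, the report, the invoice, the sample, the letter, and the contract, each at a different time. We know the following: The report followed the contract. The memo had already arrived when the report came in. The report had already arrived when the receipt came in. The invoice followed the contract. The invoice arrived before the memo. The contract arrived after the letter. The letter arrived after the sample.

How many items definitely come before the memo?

4

Directly stated before the memo: the invoice.
The contract reaches the memo via the contract → the invoice → the memo.
The letter reaches the memo via the letter → the contract → the invoice → the memo.
The sample reaches the memo via the sample → the letter → the contract → the invoice → the memo.
That's the contract, the invoice, the letter, and the sample — 4 in all.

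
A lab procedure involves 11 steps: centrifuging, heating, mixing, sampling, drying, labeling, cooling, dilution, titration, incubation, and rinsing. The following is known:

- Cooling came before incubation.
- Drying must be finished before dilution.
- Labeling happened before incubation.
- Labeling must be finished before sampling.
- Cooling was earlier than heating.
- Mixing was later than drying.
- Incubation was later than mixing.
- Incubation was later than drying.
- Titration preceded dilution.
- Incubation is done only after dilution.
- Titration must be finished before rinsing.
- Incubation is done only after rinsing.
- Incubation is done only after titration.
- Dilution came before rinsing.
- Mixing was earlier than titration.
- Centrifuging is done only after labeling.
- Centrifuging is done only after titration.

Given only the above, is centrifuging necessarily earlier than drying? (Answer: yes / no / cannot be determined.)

no

Tracing the constraints gives drying → mixing → titration → centrifuging, so drying must come before centrifuging.
That means centrifuging cannot be before drying.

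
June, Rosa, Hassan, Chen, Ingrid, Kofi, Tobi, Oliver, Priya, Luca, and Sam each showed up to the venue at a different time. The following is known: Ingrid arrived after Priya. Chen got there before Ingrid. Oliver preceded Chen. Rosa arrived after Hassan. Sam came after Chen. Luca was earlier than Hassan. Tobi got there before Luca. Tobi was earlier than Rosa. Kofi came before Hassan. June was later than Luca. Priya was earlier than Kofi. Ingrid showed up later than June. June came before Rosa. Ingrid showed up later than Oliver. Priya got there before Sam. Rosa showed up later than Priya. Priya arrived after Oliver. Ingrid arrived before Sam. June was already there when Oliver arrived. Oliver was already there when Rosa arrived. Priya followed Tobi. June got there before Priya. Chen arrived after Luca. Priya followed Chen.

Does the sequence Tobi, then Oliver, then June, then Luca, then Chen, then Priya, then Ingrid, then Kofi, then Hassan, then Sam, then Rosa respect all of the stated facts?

The constraints require Luca before June, but in the proposed sequence June appears ahead of Luca. That one violation is enough.

no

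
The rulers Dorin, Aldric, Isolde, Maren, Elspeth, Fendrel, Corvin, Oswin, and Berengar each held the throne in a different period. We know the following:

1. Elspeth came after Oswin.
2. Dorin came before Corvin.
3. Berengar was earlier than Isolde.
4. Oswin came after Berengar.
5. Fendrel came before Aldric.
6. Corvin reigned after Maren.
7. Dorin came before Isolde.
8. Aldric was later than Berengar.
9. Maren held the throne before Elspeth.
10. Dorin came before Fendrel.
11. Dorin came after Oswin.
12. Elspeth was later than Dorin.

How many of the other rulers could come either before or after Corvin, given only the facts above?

4

Forced before Corvin: Berengar, Dorin, Maren, and Oswin.
That leaves Aldric, Elspeth, Fendrel, and Isolde with no forced order relative to Corvin — 4.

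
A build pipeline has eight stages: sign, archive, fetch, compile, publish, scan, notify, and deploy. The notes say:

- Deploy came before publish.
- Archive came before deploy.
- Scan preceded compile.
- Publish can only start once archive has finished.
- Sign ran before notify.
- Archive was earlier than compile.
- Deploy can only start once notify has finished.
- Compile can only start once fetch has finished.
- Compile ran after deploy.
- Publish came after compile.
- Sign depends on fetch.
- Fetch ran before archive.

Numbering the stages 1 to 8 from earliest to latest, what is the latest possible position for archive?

5

Archive must come before compile, deploy, and publish — 3 stages forced after it.
Everything else can be placed before archive in some valid order, so archive can sit as late as position 8 − 3 = 5.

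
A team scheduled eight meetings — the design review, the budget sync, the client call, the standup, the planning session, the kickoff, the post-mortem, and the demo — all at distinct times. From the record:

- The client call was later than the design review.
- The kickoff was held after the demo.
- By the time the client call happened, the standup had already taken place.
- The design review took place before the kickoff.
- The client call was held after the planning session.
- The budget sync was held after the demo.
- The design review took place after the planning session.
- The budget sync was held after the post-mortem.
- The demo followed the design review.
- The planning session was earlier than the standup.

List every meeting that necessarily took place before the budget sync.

the demo, the design review, the planning session, the post-mortem

Directly stated before the budget sync: the demo and the post-mortem.
The design review reaches the budget sync via the design review → the demo → the budget sync.
The planning session reaches the budget sync via the planning session → the design review → the demo → the budget sync.
No chain forces the kickoff (or any of the others) ahead of the budget sync.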